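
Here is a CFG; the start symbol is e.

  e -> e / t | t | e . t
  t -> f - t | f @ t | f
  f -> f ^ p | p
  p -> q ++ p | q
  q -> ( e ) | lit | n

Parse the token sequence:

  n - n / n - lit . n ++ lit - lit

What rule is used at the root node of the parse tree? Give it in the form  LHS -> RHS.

e -> e . t

[e [e [e [t [f [p [q n]]] - [t [f [p [q n]]]]]] / [t [f [p [q n]]] - [t [f [p [q lit]]]]]] . [t [f [p [q n] ++ [p [q lit]]]] - [t [f [p [q lit]]]]]]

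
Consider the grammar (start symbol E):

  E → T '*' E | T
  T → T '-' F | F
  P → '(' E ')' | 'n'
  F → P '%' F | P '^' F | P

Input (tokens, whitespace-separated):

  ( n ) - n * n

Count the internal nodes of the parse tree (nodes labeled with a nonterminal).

15

[E [T [T [F [P ( [E [T [F [P n]]]] )]]] - [F [P n]]] * [E [T [F [P n]]]]]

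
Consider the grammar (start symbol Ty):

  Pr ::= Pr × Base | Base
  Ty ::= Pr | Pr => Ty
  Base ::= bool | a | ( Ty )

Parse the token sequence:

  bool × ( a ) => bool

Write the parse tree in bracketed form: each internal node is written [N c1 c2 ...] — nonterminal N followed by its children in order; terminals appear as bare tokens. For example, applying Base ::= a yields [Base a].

[Ty [Pr [Pr [Base bool]] × [Base ( [Ty [Pr [Base a]]] )]] => [Ty [Pr [Base bool]]]]

Ty
Pr => Ty
Pr × Base => Ty
Base × Base => Ty
bool × Base => Ty
bool × ( Ty ) => Ty
bool × ( Pr ) => Ty
bool × ( Base ) => Ty
bool × ( a ) => Ty
bool × ( a ) => Pr
bool × ( a ) => Base
bool × ( a ) => bool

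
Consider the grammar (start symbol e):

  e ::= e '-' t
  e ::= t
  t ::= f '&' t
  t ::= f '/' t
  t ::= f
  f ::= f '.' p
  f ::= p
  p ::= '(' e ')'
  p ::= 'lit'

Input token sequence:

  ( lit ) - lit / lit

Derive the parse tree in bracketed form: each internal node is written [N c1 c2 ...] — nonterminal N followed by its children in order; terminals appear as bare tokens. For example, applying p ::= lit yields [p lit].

e
e - t
t - t
f - t
p - t
( e ) - t
( t ) - t
( f ) - t
( p ) - t
( lit ) - t
( lit ) - f / t
( lit ) - p / t
( lit ) - lit / t
( lit ) - lit / f
( lit ) - lit / p
( lit ) - lit / lit

[e [e [t [f [p ( [e [t [f [p lit]]]] )]]]] - [t [f [p lit]] / [t [f [p lit]]]]]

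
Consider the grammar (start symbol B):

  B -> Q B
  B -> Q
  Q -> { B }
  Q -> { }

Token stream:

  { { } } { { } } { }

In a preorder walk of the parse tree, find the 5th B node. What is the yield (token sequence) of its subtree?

{ }

[B [Q { [B [Q { }]] }] [B [Q { [B [Q { }]] }] [B [Q { }]]]]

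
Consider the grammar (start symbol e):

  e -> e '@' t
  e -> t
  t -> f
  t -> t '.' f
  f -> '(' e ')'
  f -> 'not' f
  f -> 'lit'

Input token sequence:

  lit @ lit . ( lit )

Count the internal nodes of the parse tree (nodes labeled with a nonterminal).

[e [e [t [f lit]]] @ [t [t [f lit]] . [f ( [e [t [f lit]]] )]]]

11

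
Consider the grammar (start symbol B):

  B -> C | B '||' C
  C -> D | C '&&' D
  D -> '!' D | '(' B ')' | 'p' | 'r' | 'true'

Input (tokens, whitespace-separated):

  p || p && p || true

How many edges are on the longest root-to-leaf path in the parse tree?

[B [B [B [C [D p]]] || [C [C [D p]] && [D p]]] || [C [D true]]]

5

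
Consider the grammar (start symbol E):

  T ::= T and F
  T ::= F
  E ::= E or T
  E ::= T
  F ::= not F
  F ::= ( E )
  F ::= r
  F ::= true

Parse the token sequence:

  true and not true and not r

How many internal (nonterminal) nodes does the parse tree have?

9

[E [T [T [T [F true]] and [F not [F true]]] and [F not [F r]]]]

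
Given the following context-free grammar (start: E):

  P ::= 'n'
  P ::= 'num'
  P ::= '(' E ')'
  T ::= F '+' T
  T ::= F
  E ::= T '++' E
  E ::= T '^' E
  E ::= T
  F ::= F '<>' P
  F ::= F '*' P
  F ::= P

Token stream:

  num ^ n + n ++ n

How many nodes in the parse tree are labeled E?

[E [T [F [P num]]] ^ [E [T [F [P n]] + [T [F [P n]]]] ++ [E [T [F [P n]]]]]]

3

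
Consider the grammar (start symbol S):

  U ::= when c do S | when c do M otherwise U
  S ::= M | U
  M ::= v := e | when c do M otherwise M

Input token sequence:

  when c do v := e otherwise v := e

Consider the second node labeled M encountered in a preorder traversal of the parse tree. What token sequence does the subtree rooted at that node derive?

v := e

[S [M when c do [M v := e] otherwise [M v := e]]]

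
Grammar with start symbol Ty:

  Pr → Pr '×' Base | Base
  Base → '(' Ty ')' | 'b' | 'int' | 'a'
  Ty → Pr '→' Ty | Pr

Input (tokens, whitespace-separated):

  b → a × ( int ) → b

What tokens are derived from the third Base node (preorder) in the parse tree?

[Ty [Pr [Base b]] → [Ty [Pr [Pr [Base a]] × [Base ( [Ty [Pr [Base int]]] )]] → [Ty [Pr [Base b]]]]]

( int )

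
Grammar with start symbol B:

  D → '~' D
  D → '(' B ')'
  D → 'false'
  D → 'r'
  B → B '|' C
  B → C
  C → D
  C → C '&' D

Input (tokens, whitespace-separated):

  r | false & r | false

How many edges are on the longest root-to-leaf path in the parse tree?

5

[B [B [B [C [D r]]] | [C [C [D false]] & [D r]]] | [C [D false]]]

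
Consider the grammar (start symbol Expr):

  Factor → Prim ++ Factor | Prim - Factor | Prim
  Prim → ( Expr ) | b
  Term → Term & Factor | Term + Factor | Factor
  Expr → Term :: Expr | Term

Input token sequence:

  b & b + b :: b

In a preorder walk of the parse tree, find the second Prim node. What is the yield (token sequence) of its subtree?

b

[Expr [Term [Term [Term [Factor [Prim b]]] & [Factor [Prim b]]] + [Factor [Prim b]]] :: [Expr [Term [Factor [Prim b]]]]]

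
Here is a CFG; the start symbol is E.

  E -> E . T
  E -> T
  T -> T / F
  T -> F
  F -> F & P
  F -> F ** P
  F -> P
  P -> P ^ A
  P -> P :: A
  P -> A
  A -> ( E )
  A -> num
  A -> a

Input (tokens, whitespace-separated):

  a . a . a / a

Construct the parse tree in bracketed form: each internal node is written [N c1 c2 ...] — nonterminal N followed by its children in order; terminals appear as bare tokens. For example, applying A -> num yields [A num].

E
E . T
E . T . T
T . T . T
F . T . T
P . T . T
A . T . T
a . T . T
a . F . T
a . P . T
a . A . T
a . a . T
a . a . T / F
a . a . F / F
a . a . P / F
a . a . A / F
a . a . a / F
a . a . a / P
a . a . a / A
a . a . a / a

[E [E [E [T [F [P [A a]]]]] . [T [F [P [A a]]]]] . [T [T [F [P [A a]]]] / [F [P [A a]]]]]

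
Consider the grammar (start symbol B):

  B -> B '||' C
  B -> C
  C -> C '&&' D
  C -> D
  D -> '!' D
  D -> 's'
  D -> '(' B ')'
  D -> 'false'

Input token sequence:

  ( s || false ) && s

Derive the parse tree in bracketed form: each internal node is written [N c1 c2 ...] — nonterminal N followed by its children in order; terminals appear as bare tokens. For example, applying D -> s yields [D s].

B
C
C && D
D && D
( B ) && D
( B || C ) && D
( C || C ) && D
( D || C ) && D
( s || C ) && D
( s || D ) && D
( s || false ) && D
( s || false ) && s

[B [C [C [D ( [B [B [C [D s]]] || [C [D false]]] )]] && [D s]]]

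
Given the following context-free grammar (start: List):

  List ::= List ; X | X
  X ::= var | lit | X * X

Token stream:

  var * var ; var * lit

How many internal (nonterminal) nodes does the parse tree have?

8

[List [List [X [X var] * [X var]]] ; [X [X var] * [X lit]]]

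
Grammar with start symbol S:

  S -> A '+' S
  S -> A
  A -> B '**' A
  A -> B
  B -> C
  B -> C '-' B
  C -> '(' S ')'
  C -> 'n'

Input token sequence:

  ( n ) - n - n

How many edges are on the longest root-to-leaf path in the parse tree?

8

[S [A [B [C ( [S [A [B [C n]]]] )] - [B [C n] - [B [C n]]]]]]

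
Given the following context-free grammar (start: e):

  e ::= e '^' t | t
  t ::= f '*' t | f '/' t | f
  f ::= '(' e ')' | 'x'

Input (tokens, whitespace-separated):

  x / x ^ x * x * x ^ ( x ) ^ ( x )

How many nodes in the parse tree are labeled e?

[e [e [e [e [t [f x] / [t [f x]]]] ^ [t [f x] * [t [f x] * [t [f x]]]]] ^ [t [f ( [e [t [f x]]] )]]] ^ [t [f ( [e [t [f x]]] )]]]

6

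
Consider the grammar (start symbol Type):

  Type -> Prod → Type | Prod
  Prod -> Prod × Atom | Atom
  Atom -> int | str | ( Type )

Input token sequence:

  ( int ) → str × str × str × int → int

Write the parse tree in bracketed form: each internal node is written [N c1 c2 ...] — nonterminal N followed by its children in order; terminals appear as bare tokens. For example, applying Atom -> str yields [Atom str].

Type
Prod → Type
Atom → Type
( Type ) → Type
( Prod ) → Type
( Atom ) → Type
( int ) → Type
( int ) → Prod → Type
( int ) → Prod × Atom → Type
( int ) → Prod × Atom × Atom → Type
( int ) → Prod × Atom × Atom × Atom → Type
( int ) → Atom × Atom × Atom × Atom → Type
( int ) → str × Atom × Atom × Atom → Type
( int ) → str × str × Atom × Atom → Type
( int ) → str × str × str × Atom → Type
( int ) → str × str × str × int → Type
( int ) → str × str × str × int → Prod
( int ) → str × str × str × int → Atom
( int ) → str × str × str × int → int

[Type [Prod [Atom ( [Type [Prod [Atom int]]] )]] → [Type [Prod [Prod [Prod [Prod [Atom str]] × [Atom str]] × [Atom str]] × [Atom int]] → [Type [Prod [Atom int]]]]]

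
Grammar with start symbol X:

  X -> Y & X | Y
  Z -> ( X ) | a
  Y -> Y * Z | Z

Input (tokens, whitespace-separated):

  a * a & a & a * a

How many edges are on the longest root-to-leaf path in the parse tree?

[X [Y [Y [Z a]] * [Z a]] & [X [Y [Z a]] & [X [Y [Y [Z a]] * [Z a]]]]]

6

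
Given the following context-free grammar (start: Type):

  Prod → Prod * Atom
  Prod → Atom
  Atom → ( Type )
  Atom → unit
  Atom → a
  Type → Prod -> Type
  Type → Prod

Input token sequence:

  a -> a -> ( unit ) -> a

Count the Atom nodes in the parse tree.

[Type [Prod [Atom a]] -> [Type [Prod [Atom a]] -> [Type [Prod [Atom ( [Type [Prod [Atom unit]]] )]] -> [Type [Prod [Atom a]]]]]]

5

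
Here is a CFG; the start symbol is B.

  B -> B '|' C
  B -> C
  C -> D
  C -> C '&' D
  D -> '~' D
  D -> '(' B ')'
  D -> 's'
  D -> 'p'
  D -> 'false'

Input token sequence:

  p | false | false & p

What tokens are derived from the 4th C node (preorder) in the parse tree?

[B [B [B [C [D p]]] | [C [D false]]] | [C [C [D false]] & [D p]]]

false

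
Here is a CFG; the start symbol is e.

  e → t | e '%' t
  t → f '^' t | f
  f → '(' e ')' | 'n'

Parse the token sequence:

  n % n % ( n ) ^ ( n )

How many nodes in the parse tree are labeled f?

6

[e [e [e [t [f n]]] % [t [f n]]] % [t [f ( [e [t [f n]]] )] ^ [t [f ( [e [t [f n]]] )]]]]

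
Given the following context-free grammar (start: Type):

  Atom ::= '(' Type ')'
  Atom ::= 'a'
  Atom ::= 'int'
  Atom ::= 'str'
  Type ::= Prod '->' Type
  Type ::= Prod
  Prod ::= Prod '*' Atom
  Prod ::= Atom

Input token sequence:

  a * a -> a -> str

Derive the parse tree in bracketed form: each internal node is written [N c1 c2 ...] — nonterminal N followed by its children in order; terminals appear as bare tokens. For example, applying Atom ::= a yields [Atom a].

Type
Prod -> Type
Prod * Atom -> Type
Atom * Atom -> Type
a * Atom -> Type
a * a -> Type
a * a -> Prod -> Type
a * a -> Atom -> Type
a * a -> a -> Type
a * a -> a -> Prod
a * a -> a -> Atom
a * a -> a -> str

[Type [Prod [Prod [Atom a]] * [Atom a]] -> [Type [Prod [Atom a]] -> [Type [Prod [Atom str]]]]]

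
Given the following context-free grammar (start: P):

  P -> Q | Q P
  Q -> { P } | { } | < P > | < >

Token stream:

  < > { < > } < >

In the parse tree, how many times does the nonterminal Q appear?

[P [Q < >] [P [Q { [P [Q < >]] }] [P [Q < >]]]]

4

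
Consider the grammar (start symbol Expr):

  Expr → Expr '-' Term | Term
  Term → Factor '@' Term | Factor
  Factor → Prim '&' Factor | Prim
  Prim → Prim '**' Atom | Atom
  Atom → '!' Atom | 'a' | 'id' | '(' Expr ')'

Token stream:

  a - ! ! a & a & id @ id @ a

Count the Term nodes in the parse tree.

4

[Expr [Expr [Term [Factor [Prim [Atom a]]]]] - [Term [Factor [Prim [Atom ! [Atom ! [Atom a]]]] & [Factor [Prim [Atom a]] & [Factor [Prim [Atom id]]]]] @ [Term [Factor [Prim [Atom id]]] @ [Term [Factor [Prim [Atom a]]]]]]]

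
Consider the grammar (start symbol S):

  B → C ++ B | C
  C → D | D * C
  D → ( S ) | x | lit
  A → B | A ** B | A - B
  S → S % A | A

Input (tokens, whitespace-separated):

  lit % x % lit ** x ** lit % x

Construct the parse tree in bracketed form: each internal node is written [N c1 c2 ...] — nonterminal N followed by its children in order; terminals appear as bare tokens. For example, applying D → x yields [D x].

[S [S [S [S [A [B [C [D lit]]]]] % [A [B [C [D x]]]]] % [A [A [A [B [C [D lit]]]] ** [B [C [D x]]]] ** [B [C [D lit]]]]] % [A [B [C [D x]]]]]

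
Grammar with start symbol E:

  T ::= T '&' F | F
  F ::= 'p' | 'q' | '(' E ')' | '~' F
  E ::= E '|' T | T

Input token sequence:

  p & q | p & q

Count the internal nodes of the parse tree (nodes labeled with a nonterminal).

10

[E [E [T [T [F p]] & [F q]]] | [T [T [F p]] & [F q]]]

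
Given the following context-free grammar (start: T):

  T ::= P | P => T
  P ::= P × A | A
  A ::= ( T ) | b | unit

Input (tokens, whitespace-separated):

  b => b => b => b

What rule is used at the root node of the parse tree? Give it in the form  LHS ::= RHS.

T ::= P => T

[T [P [A b]] => [T [P [A b]] => [T [P [A b]] => [T [P [A b]]]]]]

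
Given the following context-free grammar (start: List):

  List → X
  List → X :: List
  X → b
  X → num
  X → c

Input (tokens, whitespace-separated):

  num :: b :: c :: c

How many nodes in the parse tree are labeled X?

4

[List [X num] :: [List [X b] :: [List [X c] :: [List [X c]]]]]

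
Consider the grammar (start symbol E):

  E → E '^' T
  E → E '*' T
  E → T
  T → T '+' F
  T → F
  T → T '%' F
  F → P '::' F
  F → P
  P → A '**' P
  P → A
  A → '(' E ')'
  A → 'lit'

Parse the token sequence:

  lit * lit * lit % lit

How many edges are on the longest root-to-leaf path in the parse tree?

[E [E [E [T [F [P [A lit]]]]] * [T [F [P [A lit]]]]] * [T [T [F [P [A lit]]]] % [F [P [A lit]]]]]

7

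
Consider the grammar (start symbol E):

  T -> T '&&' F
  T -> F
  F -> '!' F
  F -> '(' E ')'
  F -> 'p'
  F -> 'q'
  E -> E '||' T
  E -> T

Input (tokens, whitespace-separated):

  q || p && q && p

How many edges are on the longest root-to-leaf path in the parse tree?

5

[E [E [T [F q]]] || [T [T [T [F p]] && [F q]] && [F p]]]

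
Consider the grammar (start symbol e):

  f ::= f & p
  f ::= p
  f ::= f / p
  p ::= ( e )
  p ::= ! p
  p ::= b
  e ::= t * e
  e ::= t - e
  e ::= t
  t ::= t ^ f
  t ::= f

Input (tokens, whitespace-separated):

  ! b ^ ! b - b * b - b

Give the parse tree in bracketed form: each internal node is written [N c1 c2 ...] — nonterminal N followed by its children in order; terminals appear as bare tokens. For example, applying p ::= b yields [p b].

e
t - e
t ^ f - e
f ^ f - e
p ^ f - e
! p ^ f - e
! b ^ f - e
! b ^ p - e
! b ^ ! p - e
! b ^ ! b - e
! b ^ ! b - t * e
! b ^ ! b - f * e
! b ^ ! b - p * e
! b ^ ! b - b * e
! b ^ ! b - b * t - e
! b ^ ! b - b * f - e
! b ^ ! b - b * p - e
! b ^ ! b - b * b - e
! b ^ ! b - b * b - t
! b ^ ! b - b * b - f
! b ^ ! b - b * b - p
! b ^ ! b - b * b - b

[e [t [t [f [p ! [p b]]]] ^ [f [p ! [p b]]]] - [e [t [f [p b]]] * [e [t [f [p b]]] - [e [t [f [p b]]]]]]]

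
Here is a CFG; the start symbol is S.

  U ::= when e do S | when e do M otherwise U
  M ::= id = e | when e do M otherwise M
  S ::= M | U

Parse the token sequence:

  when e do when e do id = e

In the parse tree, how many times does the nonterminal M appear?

1

[S [U when e do [S [U when e do [S [M id = e]]]]]]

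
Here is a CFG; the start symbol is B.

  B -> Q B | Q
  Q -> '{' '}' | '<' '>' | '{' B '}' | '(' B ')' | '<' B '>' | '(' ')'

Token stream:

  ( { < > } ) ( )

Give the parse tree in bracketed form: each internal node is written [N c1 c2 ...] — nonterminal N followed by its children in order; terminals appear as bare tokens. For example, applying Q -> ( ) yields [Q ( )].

[B [Q ( [B [Q { [B [Q < >]] }]] )] [B [Q ( )]]]

B
Q B
( B ) B
( Q ) B
( { B } ) B
( { Q } ) B
( { < > } ) B
( { < > } ) Q
( { < > } ) ( )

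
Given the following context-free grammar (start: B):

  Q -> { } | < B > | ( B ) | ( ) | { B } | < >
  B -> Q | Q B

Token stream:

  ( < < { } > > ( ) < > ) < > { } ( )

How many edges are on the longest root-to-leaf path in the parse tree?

8

[B [Q ( [B [Q < [B [Q < [B [Q { }]] >]] >] [B [Q ( )] [B [Q < >]]]] )] [B [Q < >] [B [Q { }] [B [Q ( )]]]]]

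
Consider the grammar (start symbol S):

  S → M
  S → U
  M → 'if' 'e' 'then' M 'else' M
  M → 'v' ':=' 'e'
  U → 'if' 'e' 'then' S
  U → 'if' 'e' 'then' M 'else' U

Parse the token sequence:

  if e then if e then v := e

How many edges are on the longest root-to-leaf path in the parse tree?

[S [U if e then [S [U if e then [S [M v := e]]]]]]

6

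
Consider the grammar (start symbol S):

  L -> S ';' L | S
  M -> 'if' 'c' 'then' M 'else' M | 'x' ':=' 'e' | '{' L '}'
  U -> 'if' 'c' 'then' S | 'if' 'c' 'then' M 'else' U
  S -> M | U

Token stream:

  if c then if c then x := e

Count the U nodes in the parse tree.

[S [U if c then [S [U if c then [S [M x := e]]]]]]

2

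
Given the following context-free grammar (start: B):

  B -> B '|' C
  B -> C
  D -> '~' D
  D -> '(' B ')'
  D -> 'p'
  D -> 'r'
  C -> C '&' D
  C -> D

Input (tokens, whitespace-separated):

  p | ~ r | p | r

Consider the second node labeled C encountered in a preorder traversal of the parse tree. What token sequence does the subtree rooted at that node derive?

[B [B [B [B [C [D p]]] | [C [D ~ [D r]]]] | [C [D p]]] | [C [D r]]]

~ r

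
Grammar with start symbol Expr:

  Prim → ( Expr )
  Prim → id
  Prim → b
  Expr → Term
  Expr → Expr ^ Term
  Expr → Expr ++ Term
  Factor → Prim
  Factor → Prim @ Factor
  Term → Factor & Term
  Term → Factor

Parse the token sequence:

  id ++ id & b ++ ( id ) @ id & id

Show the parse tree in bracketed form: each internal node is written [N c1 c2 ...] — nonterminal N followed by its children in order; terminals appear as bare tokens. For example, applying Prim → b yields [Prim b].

[Expr [Expr [Expr [Term [Factor [Prim id]]]] ++ [Term [Factor [Prim id]] & [Term [Factor [Prim b]]]]] ++ [Term [Factor [Prim ( [Expr [Term [Factor [Prim id]]]] )] @ [Factor [Prim id]]] & [Term [Factor [Prim id]]]]]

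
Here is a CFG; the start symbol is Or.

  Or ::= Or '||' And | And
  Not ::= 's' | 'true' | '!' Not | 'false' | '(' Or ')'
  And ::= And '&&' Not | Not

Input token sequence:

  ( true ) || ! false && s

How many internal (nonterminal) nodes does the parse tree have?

[Or [Or [And [Not ( [Or [And [Not true]]] )]]] || [And [And [Not ! [Not false]]] && [Not s]]]

12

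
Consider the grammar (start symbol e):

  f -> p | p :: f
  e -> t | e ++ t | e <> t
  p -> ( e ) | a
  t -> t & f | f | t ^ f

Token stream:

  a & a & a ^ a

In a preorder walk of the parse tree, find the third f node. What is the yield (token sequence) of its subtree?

[e [t [t [t [t [f [p a]]] & [f [p a]]] & [f [p a]]] ^ [f [p a]]]]

a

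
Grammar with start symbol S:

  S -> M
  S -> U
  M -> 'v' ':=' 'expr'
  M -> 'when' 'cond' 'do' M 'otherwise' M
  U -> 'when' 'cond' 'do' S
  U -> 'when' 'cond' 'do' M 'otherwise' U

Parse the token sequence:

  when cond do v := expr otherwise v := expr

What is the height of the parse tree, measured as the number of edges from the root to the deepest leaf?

3

[S [M when cond do [M v := expr] otherwise [M v := expr]]]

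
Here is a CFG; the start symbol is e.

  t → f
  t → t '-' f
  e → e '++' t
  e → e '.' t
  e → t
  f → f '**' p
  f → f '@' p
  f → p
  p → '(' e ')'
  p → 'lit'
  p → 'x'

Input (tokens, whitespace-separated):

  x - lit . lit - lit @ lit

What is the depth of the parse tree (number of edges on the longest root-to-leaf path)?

6

[e [e [t [t [f [p x]]] - [f [p lit]]]] . [t [t [f [p lit]]] - [f [f [p lit]] @ [p lit]]]]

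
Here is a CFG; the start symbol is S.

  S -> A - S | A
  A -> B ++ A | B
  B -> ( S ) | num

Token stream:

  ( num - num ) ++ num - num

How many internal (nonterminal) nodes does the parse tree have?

[S [A [B ( [S [A [B num]] - [S [A [B num]]]] )] ++ [A [B num]]] - [S [A [B num]]]]

14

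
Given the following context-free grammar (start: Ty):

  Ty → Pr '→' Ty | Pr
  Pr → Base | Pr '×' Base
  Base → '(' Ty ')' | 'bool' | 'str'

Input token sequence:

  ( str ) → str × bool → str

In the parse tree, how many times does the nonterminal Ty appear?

[Ty [Pr [Base ( [Ty [Pr [Base str]]] )]] → [Ty [Pr [Pr [Base str]] × [Base bool]] → [Ty [Pr [Base str]]]]]

4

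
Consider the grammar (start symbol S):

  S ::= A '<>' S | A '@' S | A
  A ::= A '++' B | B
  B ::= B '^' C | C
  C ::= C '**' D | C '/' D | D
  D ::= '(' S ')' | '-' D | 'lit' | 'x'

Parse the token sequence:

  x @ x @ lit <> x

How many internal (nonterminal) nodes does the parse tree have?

20

[S [A [B [C [D x]]]] @ [S [A [B [C [D x]]]] @ [S [A [B [C [D lit]]]] <> [S [A [B [C [D x]]]]]]]]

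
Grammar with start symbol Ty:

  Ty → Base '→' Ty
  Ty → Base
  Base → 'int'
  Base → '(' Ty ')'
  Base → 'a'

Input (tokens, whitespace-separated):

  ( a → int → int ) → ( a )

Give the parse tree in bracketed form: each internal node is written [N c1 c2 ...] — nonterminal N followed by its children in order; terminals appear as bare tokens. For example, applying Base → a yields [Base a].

Ty
Base → Ty
( Ty ) → Ty
( Base → Ty ) → Ty
( a → Ty ) → Ty
( a → Base → Ty ) → Ty
( a → int → Ty ) → Ty
( a → int → Base ) → Ty
( a → int → int ) → Ty
( a → int → int ) → Base
( a → int → int ) → ( Ty )
( a → int → int ) → ( Base )
( a → int → int ) → ( a )

[Ty [Base ( [Ty [Base a] → [Ty [Base int] → [Ty [Base int]]]] )] → [Ty [Base ( [Ty [Base a]] )]]]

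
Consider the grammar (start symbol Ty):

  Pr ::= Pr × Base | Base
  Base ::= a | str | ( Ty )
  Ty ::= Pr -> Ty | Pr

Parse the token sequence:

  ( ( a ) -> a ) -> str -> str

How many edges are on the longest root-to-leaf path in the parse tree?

[Ty [Pr [Base ( [Ty [Pr [Base ( [Ty [Pr [Base a]]] )]] -> [Ty [Pr [Base a]]]] )]] -> [Ty [Pr [Base str]] -> [Ty [Pr [Base str]]]]]

9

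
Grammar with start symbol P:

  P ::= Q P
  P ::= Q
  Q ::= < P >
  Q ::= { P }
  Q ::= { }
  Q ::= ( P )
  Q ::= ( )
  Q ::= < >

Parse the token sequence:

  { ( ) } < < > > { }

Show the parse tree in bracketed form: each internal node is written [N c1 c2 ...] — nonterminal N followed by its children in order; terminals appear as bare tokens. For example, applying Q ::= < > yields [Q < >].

[P [Q { [P [Q ( )]] }] [P [Q < [P [Q < >]] >] [P [Q { }]]]]

P
Q P
{ P } P
{ Q } P
{ ( ) } P
{ ( ) } Q P
{ ( ) } < P > P
{ ( ) } < Q > P
{ ( ) } < < > > P
{ ( ) } < < > > Q
{ ( ) } < < > > { }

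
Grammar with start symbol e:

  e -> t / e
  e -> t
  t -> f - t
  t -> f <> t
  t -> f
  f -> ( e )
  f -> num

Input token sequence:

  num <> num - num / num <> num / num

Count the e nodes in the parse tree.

3

[e [t [f num] <> [t [f num] - [t [f num]]]] / [e [t [f num] <> [t [f num]]] / [e [t [f num]]]]]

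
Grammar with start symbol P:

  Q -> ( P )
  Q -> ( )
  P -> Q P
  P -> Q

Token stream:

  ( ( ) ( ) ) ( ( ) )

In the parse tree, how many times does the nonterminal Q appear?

[P [Q ( [P [Q ( )] [P [Q ( )]]] )] [P [Q ( [P [Q ( )]] )]]]

5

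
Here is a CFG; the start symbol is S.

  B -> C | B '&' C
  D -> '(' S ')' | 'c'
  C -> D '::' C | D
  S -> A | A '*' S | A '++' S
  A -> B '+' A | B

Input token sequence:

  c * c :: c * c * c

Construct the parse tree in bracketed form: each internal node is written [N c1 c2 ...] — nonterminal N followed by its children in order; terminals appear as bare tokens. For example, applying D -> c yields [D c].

S
A * S
B * S
C * S
D * S
c * S
c * A * S
c * B * S
c * C * S
c * D :: C * S
c * c :: C * S
c * c :: D * S
c * c :: c * S
c * c :: c * A * S
c * c :: c * B * S
c * c :: c * C * S
c * c :: c * D * S
c * c :: c * c * S
c * c :: c * c * A
c * c :: c * c * B
c * c :: c * c * C
c * c :: c * c * D
c * c :: c * c * c

[S [A [B [C [D c]]]] * [S [A [B [C [D c] :: [C [D c]]]]] * [S [A [B [C [D c]]]] * [S [A [B [C [D c]]]]]]]]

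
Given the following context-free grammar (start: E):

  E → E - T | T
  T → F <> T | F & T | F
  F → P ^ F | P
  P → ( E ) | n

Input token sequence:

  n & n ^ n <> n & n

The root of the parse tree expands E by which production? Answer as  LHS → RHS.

[E [T [F [P n]] & [T [F [P n] ^ [F [P n]]] <> [T [F [P n]] & [T [F [P n]]]]]]]

E → T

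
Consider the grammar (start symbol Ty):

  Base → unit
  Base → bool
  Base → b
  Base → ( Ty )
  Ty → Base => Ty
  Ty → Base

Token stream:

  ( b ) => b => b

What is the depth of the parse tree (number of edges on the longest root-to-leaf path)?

[Ty [Base ( [Ty [Base b]] )] => [Ty [Base b] => [Ty [Base b]]]]

4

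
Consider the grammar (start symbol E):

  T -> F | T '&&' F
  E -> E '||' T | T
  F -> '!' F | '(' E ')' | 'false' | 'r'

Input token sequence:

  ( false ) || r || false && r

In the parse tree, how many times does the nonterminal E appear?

[E [E [E [T [F ( [E [T [F false]]] )]]] || [T [F r]]] || [T [T [F false]] && [F r]]]

4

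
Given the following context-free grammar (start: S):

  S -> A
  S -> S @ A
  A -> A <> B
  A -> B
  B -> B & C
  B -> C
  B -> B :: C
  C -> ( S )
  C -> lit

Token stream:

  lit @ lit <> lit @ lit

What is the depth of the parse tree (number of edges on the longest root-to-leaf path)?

[S [S [S [A [B [C lit]]]] @ [A [A [B [C lit]]] <> [B [C lit]]]] @ [A [B [C lit]]]]

6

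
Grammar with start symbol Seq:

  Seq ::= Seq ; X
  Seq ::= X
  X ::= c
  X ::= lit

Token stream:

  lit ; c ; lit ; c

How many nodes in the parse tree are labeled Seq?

4

[Seq [Seq [Seq [Seq [X lit]] ; [X c]] ; [X lit]] ; [X c]]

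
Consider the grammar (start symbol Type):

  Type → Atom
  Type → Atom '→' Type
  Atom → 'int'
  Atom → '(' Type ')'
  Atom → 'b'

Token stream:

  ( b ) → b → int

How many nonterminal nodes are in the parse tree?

[Type [Atom ( [Type [Atom b]] )] → [Type [Atom b] → [Type [Atom int]]]]

8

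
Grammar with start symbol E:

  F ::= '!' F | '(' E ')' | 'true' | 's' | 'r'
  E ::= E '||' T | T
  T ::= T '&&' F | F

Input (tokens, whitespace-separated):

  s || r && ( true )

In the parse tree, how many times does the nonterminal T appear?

4

[E [E [T [F s]]] || [T [T [F r]] && [F ( [E [T [F true]]] )]]]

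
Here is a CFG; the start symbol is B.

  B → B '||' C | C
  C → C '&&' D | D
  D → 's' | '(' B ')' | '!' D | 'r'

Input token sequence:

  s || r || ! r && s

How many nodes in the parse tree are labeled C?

[B [B [B [C [D s]]] || [C [D r]]] || [C [C [D ! [D r]]] && [D s]]]

4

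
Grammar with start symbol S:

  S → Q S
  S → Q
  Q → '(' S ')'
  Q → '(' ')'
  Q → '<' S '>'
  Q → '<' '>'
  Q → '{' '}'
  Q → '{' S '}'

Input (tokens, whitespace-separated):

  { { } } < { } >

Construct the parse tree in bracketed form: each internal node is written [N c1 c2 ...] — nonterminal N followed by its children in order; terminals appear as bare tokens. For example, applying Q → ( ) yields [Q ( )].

S
Q S
{ S } S
{ Q } S
{ { } } S
{ { } } Q
{ { } } < S >
{ { } } < Q >
{ { } } < { } >

[S [Q { [S [Q { }]] }] [S [Q < [S [Q { }]] >]]]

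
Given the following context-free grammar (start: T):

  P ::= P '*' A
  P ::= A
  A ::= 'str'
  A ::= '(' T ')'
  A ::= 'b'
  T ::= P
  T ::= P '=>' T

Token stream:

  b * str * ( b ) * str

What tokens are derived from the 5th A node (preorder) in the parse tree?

str

[T [P [P [P [P [A b]] * [A str]] * [A ( [T [P [A b]]] )]] * [A str]]]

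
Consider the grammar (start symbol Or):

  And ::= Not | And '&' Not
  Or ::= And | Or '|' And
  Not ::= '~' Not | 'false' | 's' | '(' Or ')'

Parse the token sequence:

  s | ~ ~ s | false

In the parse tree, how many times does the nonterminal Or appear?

3

[Or [Or [Or [And [Not s]]] | [And [Not ~ [Not ~ [Not s]]]]] | [And [Not false]]]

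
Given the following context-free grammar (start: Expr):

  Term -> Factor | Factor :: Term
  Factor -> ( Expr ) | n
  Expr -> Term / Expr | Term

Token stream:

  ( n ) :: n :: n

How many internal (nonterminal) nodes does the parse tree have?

10

[Expr [Term [Factor ( [Expr [Term [Factor n]]] )] :: [Term [Factor n] :: [Term [Factor n]]]]]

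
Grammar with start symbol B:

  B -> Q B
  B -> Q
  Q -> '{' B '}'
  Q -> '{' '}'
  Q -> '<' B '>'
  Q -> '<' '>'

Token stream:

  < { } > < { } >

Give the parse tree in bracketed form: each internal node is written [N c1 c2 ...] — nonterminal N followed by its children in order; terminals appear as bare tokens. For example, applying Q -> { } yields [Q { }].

[B [Q < [B [Q { }]] >] [B [Q < [B [Q { }]] >]]]

B
Q B
< B > B
< Q > B
< { } > B
< { } > Q
< { } > < B >
< { } > < Q >
< { } > < { } >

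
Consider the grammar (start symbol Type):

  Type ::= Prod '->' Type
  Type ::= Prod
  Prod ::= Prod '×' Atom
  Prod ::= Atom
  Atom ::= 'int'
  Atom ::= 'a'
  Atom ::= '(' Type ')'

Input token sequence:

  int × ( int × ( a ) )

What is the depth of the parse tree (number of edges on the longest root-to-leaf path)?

9

[Type [Prod [Prod [Atom int]] × [Atom ( [Type [Prod [Prod [Atom int]] × [Atom ( [Type [Prod [Atom a]]] )]]] )]]]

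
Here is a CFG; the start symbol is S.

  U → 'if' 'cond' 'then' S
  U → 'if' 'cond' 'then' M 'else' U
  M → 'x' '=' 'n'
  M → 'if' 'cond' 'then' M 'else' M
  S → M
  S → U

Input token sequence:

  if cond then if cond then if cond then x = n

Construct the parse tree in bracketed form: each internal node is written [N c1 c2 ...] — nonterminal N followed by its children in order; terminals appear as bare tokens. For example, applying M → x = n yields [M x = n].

[S [U if cond then [S [U if cond then [S [U if cond then [S [M x = n]]]]]]]]

S
U
if cond then S
if cond then U
if cond then if cond then S
if cond then if cond then U
if cond then if cond then if cond then S
if cond then if cond then if cond then M
if cond then if cond then if cond then x = n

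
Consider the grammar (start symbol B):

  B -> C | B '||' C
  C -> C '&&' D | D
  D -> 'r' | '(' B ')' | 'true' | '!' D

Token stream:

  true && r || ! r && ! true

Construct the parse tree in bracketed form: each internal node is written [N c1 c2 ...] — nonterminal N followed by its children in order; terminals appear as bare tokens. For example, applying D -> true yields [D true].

[B [B [C [C [D true]] && [D r]]] || [C [C [D ! [D r]]] && [D ! [D true]]]]

B
B || C
C || C
C && D || C
D && D || C
true && D || C
true && r || C
true && r || C && D
true && r || D && D
true && r || ! D && D
true && r || ! r && D
true && r || ! r && ! D
true && r || ! r && ! true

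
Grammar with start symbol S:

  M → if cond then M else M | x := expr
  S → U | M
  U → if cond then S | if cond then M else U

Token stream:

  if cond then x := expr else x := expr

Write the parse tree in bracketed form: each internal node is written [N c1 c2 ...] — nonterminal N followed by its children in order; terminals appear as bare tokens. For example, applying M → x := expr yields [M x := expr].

S
M
if cond then M else M
if cond then x := expr else M
if cond then x := expr else x := expr

[S [M if cond then [M x := expr] else [M x := expr]]]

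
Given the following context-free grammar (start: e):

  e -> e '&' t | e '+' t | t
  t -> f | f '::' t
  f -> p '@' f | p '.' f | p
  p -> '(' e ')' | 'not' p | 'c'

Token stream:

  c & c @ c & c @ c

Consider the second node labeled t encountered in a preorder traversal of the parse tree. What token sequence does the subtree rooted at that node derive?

[e [e [e [t [f [p c]]]] & [t [f [p c] @ [f [p c]]]]] & [t [f [p c] @ [f [p c]]]]]

c @ c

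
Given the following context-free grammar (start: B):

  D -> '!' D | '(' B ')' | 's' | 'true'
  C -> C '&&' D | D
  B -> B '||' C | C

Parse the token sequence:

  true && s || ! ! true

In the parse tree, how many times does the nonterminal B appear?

2

[B [B [C [C [D true]] && [D s]]] || [C [D ! [D ! [D true]]]]]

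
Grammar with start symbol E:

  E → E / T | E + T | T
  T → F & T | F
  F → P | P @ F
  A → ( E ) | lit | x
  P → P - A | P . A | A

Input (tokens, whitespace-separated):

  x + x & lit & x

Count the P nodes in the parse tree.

[E [E [T [F [P [A x]]]]] + [T [F [P [A x]]] & [T [F [P [A lit]]] & [T [F [P [A x]]]]]]]

4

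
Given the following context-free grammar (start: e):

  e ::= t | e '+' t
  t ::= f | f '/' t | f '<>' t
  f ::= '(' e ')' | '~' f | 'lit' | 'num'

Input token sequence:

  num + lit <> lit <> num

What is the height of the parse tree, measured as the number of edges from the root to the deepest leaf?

[e [e [t [f num]]] + [t [f lit] <> [t [f lit] <> [t [f num]]]]]

5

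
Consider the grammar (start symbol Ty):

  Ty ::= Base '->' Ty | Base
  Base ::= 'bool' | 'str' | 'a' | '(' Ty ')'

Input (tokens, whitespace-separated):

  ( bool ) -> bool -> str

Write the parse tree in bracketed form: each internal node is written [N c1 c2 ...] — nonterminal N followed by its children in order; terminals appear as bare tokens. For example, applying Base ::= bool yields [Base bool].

Ty
Base -> Ty
( Ty ) -> Ty
( Base ) -> Ty
( bool ) -> Ty
( bool ) -> Base -> Ty
( bool ) -> bool -> Ty
( bool ) -> bool -> Base
( bool ) -> bool -> str

[Ty [Base ( [Ty [Base bool]] )] -> [Ty [Base bool] -> [Ty [Base str]]]]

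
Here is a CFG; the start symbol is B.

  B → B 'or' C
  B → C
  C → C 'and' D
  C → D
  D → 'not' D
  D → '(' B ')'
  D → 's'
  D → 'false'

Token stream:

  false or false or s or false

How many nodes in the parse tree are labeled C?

4

[B [B [B [B [C [D false]]] or [C [D false]]] or [C [D s]]] or [C [D false]]]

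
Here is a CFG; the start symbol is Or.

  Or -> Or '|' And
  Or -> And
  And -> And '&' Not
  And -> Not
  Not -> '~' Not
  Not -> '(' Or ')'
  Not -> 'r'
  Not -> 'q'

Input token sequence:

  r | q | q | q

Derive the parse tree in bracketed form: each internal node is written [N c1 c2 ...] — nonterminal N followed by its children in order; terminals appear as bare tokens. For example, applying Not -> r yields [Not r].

Or
Or | And
Or | And | And
Or | And | And | And
And | And | And | And
Not | And | And | And
r | And | And | And
r | Not | And | And
r | q | And | And
r | q | Not | And
r | q | q | And
r | q | q | Not
r | q | q | q

[Or [Or [Or [Or [And [Not r]]] | [And [Not q]]] | [And [Not q]]] | [And [Not q]]]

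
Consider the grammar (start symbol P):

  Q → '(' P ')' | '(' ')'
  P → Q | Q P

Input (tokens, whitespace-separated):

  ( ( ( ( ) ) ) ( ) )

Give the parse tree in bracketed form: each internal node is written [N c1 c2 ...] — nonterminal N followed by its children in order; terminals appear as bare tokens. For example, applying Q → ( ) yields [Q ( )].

[P [Q ( [P [Q ( [P [Q ( [P [Q ( )]] )]] )] [P [Q ( )]]] )]]

P
Q
( P )
( Q P )
( ( P ) P )
( ( Q ) P )
( ( ( P ) ) P )
( ( ( Q ) ) P )
( ( ( ( ) ) ) P )
( ( ( ( ) ) ) Q )
( ( ( ( ) ) ) ( ) )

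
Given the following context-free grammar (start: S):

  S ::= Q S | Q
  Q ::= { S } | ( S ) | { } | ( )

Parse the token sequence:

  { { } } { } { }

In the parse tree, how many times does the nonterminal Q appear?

[S [Q { [S [Q { }]] }] [S [Q { }] [S [Q { }]]]]

4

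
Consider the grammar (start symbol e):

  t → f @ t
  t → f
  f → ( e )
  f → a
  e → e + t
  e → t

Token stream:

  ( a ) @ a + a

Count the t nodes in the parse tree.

4

[e [e [t [f ( [e [t [f a]]] )] @ [t [f a]]]] + [t [f a]]]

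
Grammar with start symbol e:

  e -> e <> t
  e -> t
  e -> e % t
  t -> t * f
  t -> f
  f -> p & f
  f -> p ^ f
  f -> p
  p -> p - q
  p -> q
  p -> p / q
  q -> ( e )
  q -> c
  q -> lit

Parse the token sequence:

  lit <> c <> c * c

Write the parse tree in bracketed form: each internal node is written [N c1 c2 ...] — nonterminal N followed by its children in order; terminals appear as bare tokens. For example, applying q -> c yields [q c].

e
e <> t
e <> t <> t
t <> t <> t
f <> t <> t
p <> t <> t
q <> t <> t
lit <> t <> t
lit <> f <> t
lit <> p <> t
lit <> q <> t
lit <> c <> t
lit <> c <> t * f
lit <> c <> f * f
lit <> c <> p * f
lit <> c <> q * f
lit <> c <> c * f
lit <> c <> c * p
lit <> c <> c * q
lit <> c <> c * c

[e [e [e [t [f [p [q lit]]]]] <> [t [f [p [q c]]]]] <> [t [t [f [p [q c]]]] * [f [p [q c]]]]]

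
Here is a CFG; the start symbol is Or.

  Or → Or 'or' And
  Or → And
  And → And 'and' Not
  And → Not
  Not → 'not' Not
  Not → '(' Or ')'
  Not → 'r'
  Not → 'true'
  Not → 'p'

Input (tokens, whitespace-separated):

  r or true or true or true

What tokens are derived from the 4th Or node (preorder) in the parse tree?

r

[Or [Or [Or [Or [And [Not r]]] or [And [Not true]]] or [And [Not true]]] or [And [Not true]]]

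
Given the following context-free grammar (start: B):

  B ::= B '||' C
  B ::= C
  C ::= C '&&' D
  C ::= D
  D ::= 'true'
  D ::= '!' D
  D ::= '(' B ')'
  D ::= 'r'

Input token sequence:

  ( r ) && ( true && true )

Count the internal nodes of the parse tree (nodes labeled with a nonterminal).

[B [C [C [D ( [B [C [D r]]] )]] && [D ( [B [C [C [D true]] && [D true]]] )]]]

13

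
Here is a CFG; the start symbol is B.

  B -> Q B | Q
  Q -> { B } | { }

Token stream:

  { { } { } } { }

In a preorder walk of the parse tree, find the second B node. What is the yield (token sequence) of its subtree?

[B [Q { [B [Q { }] [B [Q { }]]] }] [B [Q { }]]]

{ } { }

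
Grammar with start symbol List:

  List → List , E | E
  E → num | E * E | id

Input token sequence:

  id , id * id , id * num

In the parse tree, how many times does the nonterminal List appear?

[List [List [List [E id]] , [E [E id] * [E id]]] , [E [E id] * [E num]]]

3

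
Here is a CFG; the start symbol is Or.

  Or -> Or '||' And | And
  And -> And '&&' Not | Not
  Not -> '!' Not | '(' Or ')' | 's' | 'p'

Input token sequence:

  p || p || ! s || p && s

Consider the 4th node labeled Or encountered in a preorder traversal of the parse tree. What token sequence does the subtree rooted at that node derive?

[Or [Or [Or [Or [And [Not p]]] || [And [Not p]]] || [And [Not ! [Not s]]]] || [And [And [Not p]] && [Not s]]]

p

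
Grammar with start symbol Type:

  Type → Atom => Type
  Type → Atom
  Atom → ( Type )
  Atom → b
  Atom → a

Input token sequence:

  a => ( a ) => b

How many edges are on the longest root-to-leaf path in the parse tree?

[Type [Atom a] => [Type [Atom ( [Type [Atom a]] )] => [Type [Atom b]]]]

5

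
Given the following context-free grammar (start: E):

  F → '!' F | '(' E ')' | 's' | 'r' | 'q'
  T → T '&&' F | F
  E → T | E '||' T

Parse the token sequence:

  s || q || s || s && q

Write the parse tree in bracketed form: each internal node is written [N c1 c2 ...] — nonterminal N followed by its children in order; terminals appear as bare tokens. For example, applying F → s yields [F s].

[E [E [E [E [T [F s]]] || [T [F q]]] || [T [F s]]] || [T [T [F s]] && [F q]]]

E
E || T
E || T || T
E || T || T || T
T || T || T || T
F || T || T || T
s || T || T || T
s || F || T || T
s || q || T || T
s || q || F || T
s || q || s || T
s || q || s || T && F
s || q || s || F && F
s || q || s || s && F
s || q || s || s && q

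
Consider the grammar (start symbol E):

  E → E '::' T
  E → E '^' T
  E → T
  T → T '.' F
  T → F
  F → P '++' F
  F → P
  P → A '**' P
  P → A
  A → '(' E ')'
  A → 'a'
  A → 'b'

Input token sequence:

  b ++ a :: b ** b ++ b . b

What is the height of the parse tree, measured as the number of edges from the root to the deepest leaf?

[E [E [T [F [P [A b]] ++ [F [P [A a]]]]]] :: [T [T [F [P [A b] ** [P [A b]]] ++ [F [P [A b]]]]] . [F [P [A b]]]]]

7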